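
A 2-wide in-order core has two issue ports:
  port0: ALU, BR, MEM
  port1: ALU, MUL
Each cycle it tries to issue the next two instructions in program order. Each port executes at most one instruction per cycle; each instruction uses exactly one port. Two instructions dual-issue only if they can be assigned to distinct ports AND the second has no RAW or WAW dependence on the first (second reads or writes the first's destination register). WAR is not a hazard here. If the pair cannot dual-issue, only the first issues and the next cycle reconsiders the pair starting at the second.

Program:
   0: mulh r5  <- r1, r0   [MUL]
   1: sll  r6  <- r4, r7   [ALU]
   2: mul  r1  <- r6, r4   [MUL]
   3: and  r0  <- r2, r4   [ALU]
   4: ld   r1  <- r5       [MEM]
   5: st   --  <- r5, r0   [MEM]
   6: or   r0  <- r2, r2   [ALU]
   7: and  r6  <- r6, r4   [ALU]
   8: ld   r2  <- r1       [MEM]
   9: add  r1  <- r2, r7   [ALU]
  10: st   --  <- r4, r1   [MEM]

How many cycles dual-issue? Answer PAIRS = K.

  cy0 -> i0,i1 (mulh.MUL/sll.ALU) 2-wide
  cy1 -> i2,i3 (mul.MUL/and.ALU) 2-wide
  cy2 -> i4 (ld.MEM) no-port MEM/MEM
  cy3 -> i5,i6 (st.MEM/or.ALU) 2-wide
  cy4 -> i7,i8 (and.ALU/ld.MEM) 2-wide
  cy5 -> i9 (add.ALU) RAW r1
  cy6 -> i10 (st.MEM) tail

PAIRS = 4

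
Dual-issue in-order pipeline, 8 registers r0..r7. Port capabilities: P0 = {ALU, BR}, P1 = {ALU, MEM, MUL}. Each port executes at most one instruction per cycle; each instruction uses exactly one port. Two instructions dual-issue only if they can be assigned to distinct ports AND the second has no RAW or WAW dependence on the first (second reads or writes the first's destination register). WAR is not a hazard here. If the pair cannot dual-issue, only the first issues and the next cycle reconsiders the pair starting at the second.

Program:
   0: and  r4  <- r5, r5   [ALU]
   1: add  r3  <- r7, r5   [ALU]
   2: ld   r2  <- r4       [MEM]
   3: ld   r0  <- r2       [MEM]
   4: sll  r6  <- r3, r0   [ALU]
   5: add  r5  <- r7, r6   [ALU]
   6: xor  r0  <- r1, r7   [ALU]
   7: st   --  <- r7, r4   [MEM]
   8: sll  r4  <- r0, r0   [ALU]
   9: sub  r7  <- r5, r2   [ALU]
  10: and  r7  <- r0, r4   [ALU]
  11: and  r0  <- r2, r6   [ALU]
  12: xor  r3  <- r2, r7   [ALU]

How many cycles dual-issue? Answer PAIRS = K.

PAIRS = 4

t=0 i0&i1:and.ALU add.ALU ; pair
t=1 i2:ld.MEM ; no-port MEM/MEM
t=2 i3:ld.MEM ; RAW r0
t=3 i4:sll.ALU ; RAW r6
t=4 i5&i6:add.ALU xor.ALU ; pair
t=5 i7&i8:st.MEM sll.ALU ; pair
t=6 i9:sub.ALU ; WAW r7
t=7 i10&i11:and.ALU and.ALU ; pair
t=8 i12:xor.ALU ; tail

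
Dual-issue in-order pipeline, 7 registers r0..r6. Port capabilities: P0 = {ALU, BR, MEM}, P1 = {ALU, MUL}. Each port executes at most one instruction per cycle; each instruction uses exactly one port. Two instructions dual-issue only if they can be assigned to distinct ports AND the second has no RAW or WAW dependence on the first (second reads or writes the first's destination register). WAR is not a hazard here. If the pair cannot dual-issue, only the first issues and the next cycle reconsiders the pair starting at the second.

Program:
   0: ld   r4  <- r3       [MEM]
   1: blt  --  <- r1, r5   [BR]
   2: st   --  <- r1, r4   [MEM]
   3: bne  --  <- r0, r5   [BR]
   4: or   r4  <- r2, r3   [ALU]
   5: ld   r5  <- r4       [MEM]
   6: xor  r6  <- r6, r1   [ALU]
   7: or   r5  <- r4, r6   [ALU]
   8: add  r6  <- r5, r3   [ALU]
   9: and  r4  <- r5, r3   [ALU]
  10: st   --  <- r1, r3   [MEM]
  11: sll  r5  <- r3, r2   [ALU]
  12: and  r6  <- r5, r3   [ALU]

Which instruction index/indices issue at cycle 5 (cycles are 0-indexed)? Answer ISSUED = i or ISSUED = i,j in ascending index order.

ISSUED = 7

  cy0 -> i0 (ld) no-port MEM/BR
  cy1 -> i1 (blt) no-port BR/MEM
  cy2 -> i2 (st) no-port MEM/BR
  cy3 -> i3+i4 (bne+or) dual
  cy4 -> i5+i6 (ld+xor) dual
  cy5 -> i7 (or) RAW r5
  cy6 -> i8+i9 (add+and) dual
  cy7 -> i10+i11 (st+sll) dual
  cy8 -> i12 (and) tail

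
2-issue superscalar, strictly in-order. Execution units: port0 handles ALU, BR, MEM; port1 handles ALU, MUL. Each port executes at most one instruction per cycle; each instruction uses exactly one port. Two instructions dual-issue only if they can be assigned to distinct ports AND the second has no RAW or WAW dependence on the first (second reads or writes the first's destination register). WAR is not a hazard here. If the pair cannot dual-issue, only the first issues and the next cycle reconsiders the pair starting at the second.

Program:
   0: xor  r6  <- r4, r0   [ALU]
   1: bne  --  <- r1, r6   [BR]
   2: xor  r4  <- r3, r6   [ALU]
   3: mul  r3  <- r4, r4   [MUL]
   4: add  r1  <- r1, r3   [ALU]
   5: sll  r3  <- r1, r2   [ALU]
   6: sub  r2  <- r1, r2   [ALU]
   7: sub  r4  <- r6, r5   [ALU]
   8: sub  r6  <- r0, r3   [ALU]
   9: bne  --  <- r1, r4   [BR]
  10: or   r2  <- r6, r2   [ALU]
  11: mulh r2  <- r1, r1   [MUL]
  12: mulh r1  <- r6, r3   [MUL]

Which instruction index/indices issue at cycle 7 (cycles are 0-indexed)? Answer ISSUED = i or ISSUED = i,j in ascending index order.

#0 head=0: xor i0 RAW r6
#1 head=1: bne/xor i1&i2 dual
#2 head=3: mul i3 RAW r3
#3 head=4: add i4 RAW r1
#4 head=5: sll/sub i5&i6 dual
#5 head=7: sub/sub i7&i8 dual
#6 head=9: bne/or i9&i10 dual
#7 head=11: mulh i11 no-port MUL/MUL
#8 head=12: mulh i12 tail

ISSUED = 11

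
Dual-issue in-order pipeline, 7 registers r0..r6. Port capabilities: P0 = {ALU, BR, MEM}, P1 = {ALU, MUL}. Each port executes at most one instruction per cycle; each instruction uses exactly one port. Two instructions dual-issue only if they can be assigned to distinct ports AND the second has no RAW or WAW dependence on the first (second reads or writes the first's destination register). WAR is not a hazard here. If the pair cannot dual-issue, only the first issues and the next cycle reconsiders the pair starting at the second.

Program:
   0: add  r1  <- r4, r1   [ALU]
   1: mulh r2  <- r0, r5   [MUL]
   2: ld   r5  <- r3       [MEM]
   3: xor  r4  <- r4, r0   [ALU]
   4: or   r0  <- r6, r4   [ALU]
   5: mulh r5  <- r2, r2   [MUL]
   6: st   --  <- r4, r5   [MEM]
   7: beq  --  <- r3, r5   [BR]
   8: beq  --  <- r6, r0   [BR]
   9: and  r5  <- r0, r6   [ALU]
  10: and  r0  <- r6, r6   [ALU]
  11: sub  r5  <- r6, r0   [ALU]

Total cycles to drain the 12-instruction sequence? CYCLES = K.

c0: i0/i1 add.ALU/mulh.MUL  dual
c1: i2/i3 ld.MEM/xor.ALU  dual
c2: i4/i5 or.ALU/mulh.MUL  dual
c3: i6 st.MEM  no-port MEM/BR
c4: i7 beq.BR  no-port BR/BR
c5: i8/i9 beq.BR/and.ALU  dual
c6: i10 and.ALU  RAW r0
c7: i11 sub.ALU  tail

CYCLES = 8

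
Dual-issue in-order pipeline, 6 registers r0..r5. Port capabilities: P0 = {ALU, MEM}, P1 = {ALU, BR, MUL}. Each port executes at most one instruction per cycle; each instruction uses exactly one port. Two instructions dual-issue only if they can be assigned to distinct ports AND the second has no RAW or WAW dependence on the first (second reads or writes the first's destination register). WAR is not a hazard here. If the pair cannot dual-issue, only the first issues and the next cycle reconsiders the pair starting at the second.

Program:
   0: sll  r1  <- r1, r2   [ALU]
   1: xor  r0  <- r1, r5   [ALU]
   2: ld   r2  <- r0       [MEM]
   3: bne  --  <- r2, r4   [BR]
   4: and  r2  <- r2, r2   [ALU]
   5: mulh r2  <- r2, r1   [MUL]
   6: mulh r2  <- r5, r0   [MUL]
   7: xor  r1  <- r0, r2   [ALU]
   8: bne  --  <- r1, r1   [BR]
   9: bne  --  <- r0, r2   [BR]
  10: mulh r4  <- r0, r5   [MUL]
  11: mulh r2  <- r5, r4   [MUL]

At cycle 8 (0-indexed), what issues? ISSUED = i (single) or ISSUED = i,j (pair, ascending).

ISSUED = 9

t=0 i0:sll.ALU ; RAW r1
t=1 i1:xor.ALU ; RAW r0
t=2 i2:ld.MEM ; RAW r2
t=3 i3&i4:bne.BR/and.ALU ; pair
t=4 i5:mulh.MUL ; no-port MUL/MUL
t=5 i6:mulh.MUL ; RAW r2
t=6 i7:xor.ALU ; RAW r1
t=7 i8:bne.BR ; no-port BR/BR
t=8 i9:bne.BR ; no-port BR/MUL
t=9 i10:mulh.MUL ; no-port MUL/MUL
t=10 i11:mulh.MUL ; tail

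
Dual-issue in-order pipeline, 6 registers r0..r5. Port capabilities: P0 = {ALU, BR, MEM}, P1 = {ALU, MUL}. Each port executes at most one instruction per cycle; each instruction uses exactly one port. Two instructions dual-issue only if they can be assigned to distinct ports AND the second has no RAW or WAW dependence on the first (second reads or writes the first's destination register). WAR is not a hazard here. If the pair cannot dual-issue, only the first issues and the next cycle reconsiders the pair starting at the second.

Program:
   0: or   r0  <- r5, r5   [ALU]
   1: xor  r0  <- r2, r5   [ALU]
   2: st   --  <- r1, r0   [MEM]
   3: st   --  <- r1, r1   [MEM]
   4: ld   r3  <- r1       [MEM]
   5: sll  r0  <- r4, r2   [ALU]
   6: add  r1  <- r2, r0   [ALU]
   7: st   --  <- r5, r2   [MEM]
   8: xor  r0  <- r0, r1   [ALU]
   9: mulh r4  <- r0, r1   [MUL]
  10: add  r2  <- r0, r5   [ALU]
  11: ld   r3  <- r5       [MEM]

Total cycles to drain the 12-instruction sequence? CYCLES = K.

#0 head=0: or i0 WAW r0
#1 head=1: xor i1 RAW r0
#2 head=2: st i2 no-port MEM/MEM
#3 head=3: st i3 no-port MEM/MEM
#4 head=4: ld/sll i4/i5 pair
#5 head=6: add/st i6/i7 pair
#6 head=8: xor i8 RAW r0
#7 head=9: mulh/add i9/i10 pair
#8 head=11: ld i11 tail

CYCLES = 9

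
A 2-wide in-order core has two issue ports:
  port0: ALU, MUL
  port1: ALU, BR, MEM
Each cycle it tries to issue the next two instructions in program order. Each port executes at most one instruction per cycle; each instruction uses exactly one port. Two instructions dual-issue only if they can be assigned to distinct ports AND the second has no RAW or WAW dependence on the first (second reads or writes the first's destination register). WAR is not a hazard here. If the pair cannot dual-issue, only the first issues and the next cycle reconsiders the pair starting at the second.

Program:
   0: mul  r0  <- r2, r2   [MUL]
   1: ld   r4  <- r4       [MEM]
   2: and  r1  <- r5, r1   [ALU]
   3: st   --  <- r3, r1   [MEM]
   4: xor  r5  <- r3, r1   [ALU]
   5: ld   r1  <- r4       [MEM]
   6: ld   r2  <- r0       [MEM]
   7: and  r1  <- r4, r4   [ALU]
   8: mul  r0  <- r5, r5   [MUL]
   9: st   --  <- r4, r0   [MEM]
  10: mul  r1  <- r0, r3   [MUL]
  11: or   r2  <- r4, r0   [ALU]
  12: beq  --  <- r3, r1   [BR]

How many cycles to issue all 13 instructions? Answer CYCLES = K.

CYCLES = 8

[0] i0&i1  mul.MUL/ld.MEM  -- 2-wide
[1] i2  and.ALU  -- RAW r1
[2] i3&i4  st.MEM/xor.ALU  -- 2-wide
[3] i5  ld.MEM  -- no-port MEM/MEM
[4] i6&i7  ld.MEM/and.ALU  -- 2-wide
[5] i8  mul.MUL  -- RAW r0
[6] i9&i10  st.MEM/mul.MUL  -- 2-wide
[7] i11&i12  or.ALU/beq.BR  -- 2-wide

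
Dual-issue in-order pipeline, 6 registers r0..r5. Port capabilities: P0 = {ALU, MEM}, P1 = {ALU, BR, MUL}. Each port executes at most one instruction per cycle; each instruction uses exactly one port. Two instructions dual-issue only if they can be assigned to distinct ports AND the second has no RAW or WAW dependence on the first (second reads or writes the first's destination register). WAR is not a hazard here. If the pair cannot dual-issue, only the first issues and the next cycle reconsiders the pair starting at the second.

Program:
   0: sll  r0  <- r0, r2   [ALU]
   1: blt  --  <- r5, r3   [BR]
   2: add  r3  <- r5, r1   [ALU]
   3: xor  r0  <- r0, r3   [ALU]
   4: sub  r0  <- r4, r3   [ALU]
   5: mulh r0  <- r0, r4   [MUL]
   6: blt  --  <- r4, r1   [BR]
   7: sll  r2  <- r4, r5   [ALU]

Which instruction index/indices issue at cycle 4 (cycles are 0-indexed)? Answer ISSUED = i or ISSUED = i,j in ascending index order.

ISSUED = 5

  cy0 -> i0&i1 (sll/blt) pair
  cy1 -> i2 (add) RAW r3
  cy2 -> i3 (xor) WAW r0
  cy3 -> i4 (sub) RAW+WAW r0
  cy4 -> i5 (mulh) no-port MUL/BR
  cy5 -> i6&i7 (blt/sll) pair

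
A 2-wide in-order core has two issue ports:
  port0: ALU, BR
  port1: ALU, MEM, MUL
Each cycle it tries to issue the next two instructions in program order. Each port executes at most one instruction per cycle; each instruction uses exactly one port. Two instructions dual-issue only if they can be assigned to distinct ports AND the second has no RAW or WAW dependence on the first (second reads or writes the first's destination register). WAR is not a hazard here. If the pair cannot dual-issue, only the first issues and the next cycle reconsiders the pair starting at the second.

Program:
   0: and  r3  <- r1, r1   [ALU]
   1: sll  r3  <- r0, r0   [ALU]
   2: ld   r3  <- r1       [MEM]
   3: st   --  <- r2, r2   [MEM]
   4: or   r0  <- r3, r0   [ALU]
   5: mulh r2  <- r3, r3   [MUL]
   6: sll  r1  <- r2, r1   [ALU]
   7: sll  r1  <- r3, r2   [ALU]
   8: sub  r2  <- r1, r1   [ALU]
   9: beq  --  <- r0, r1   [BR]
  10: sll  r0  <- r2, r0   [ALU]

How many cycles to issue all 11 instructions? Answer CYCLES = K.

t=0 i0:and.ALU ; WAW r3
t=1 i1:sll.ALU ; WAW r3
t=2 i2:ld.MEM ; no-port MEM/MEM
t=3 i3&i4:st.MEM/or.ALU ; pair
t=4 i5:mulh.MUL ; RAW r2
t=5 i6:sll.ALU ; WAW r1
t=6 i7:sll.ALU ; RAW r1
t=7 i8&i9:sub.ALU/beq.BR ; pair
t=8 i10:sll.ALU ; tail

CYCLES = 9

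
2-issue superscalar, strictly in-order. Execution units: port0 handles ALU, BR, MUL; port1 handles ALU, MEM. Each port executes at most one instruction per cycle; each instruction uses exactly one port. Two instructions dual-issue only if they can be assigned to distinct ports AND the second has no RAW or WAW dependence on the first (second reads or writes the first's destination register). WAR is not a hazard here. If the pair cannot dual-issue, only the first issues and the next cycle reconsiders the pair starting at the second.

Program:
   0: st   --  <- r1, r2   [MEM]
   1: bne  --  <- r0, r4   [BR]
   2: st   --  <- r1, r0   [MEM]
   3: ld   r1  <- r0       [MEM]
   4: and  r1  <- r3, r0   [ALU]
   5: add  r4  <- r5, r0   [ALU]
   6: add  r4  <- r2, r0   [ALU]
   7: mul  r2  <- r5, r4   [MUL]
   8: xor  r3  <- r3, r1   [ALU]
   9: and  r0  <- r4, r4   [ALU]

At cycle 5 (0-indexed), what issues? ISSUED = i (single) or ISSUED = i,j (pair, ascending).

t=0 i0+i1:st.MEM bne.BR ; pair
t=1 i2:st.MEM ; no-port MEM/MEM
t=2 i3:ld.MEM ; WAW r1
t=3 i4+i5:and.ALU add.ALU ; pair
t=4 i6:add.ALU ; RAW r4
t=5 i7+i8:mul.MUL xor.ALU ; pair
t=6 i9:and.ALU ; tail

ISSUED = 7,8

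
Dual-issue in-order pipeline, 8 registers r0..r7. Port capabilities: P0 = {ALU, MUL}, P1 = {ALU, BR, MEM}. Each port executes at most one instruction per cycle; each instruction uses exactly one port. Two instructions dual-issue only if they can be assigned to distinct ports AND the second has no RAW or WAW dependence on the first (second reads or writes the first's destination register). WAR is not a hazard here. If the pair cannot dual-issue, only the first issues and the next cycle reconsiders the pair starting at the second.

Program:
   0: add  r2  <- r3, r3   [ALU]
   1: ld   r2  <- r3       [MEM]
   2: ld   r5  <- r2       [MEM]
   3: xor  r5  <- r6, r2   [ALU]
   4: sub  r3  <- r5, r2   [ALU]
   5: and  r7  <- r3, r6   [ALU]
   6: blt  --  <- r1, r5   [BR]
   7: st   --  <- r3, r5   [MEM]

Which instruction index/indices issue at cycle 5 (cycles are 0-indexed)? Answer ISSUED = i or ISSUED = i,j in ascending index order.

ISSUED = 5,6

c0: i0 add  WAW r2
c1: i1 ld  no-port MEM/MEM
c2: i2 ld  WAW r5
c3: i3 xor  RAW r5
c4: i4 sub  RAW r3
c5: i5/i6 and+blt  2-wide
c6: i7 st  tail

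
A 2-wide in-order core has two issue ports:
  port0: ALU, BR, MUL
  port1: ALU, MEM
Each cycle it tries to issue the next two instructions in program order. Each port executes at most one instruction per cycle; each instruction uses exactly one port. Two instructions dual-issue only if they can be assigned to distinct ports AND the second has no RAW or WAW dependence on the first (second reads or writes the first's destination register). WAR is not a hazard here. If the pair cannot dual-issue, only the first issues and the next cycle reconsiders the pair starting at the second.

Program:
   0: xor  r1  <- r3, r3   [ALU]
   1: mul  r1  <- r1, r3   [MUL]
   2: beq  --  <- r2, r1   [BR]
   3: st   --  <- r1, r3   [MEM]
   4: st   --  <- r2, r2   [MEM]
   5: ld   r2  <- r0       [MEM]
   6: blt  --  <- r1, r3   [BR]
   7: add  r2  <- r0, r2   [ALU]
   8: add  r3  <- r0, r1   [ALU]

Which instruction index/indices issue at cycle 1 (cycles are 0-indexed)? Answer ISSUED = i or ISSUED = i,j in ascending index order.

ISSUED = 1

0. xor @i0  | RAW+WAW r1
1. mul @i1  | no-port MUL/BR
2. beq st @i2,i3  | 2-wide
3. st @i4  | no-port MEM/MEM
4. ld blt @i5,i6  | 2-wide
5. add add @i7,i8  | 2-wide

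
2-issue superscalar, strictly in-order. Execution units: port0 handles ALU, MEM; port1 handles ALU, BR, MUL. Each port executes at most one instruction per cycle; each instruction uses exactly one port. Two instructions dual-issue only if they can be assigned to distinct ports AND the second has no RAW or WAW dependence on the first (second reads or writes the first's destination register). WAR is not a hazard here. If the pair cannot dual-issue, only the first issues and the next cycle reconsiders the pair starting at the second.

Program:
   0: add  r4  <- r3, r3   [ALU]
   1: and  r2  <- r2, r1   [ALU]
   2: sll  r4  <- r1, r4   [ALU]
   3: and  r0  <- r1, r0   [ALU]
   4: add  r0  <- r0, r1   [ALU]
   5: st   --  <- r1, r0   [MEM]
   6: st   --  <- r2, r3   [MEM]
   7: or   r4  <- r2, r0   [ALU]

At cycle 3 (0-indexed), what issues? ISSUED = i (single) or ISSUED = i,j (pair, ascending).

ISSUED = 5

#0 head=0: add+and i0,i1 dual
#1 head=2: sll+and i2,i3 dual
#2 head=4: add i4 RAW r0
#3 head=5: st i5 no-port MEM/MEM
#4 head=6: st+or i6,i7 dual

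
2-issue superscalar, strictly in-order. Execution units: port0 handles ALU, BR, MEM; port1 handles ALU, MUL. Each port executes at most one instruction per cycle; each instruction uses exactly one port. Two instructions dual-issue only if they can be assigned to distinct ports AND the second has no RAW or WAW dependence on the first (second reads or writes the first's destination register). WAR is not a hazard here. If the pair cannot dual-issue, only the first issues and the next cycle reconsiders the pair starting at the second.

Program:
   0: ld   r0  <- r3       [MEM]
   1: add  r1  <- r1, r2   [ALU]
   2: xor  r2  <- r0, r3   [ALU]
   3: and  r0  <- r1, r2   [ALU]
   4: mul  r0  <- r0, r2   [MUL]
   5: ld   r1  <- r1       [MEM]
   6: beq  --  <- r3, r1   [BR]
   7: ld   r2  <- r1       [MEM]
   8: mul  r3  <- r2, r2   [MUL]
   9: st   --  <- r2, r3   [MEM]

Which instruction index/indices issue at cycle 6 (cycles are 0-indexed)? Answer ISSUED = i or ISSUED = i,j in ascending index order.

0. ld.MEM add.ALU @i0+i1  | 2-wide
1. xor.ALU @i2  | RAW r2
2. and.ALU @i3  | RAW+WAW r0
3. mul.MUL ld.MEM @i4+i5  | 2-wide
4. beq.BR @i6  | no-port BR/MEM
5. ld.MEM @i7  | RAW r2
6. mul.MUL @i8  | RAW r3
7. st.MEM @i9  | tail

ISSUED = 8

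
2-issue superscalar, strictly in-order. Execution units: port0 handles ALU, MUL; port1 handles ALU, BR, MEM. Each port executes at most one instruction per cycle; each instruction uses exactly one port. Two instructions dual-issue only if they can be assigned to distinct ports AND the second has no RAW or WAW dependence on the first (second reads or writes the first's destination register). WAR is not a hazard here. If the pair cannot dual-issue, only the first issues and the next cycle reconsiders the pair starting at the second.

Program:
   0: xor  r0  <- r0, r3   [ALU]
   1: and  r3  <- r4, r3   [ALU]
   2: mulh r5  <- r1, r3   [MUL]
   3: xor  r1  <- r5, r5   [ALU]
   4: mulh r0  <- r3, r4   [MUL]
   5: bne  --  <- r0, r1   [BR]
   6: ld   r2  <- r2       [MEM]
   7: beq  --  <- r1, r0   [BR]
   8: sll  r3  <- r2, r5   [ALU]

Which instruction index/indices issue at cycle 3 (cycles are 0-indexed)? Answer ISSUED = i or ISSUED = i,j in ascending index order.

[0] i0/i1  xor;and  -- 2-wide
[1] i2  mulh  -- RAW r5
[2] i3/i4  xor;mulh  -- 2-wide
[3] i5  bne  -- no-port BR/MEM
[4] i6  ld  -- no-port MEM/BR
[5] i7/i8  beq;sll  -- 2-wide

ISSUED = 5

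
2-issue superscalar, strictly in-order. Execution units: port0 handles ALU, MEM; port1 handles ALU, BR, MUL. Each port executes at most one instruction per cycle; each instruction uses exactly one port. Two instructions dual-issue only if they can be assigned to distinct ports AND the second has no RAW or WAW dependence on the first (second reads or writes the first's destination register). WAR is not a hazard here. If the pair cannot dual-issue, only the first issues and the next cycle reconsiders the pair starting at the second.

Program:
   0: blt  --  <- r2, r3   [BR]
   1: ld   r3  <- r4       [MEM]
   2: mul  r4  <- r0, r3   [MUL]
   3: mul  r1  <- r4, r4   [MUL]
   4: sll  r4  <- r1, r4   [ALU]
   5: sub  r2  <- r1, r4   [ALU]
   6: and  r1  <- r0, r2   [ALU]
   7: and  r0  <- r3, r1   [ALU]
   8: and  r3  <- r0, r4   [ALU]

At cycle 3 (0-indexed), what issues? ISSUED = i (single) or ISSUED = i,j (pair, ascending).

ISSUED = 4

c0: i0+i1 blt.BR+ld.MEM  dual
c1: i2 mul.MUL  no-port MUL/MUL
c2: i3 mul.MUL  RAW r1
c3: i4 sll.ALU  RAW r4
c4: i5 sub.ALU  RAW r2
c5: i6 and.ALU  RAW r1
c6: i7 and.ALU  RAW r0
c7: i8 and.ALU  tail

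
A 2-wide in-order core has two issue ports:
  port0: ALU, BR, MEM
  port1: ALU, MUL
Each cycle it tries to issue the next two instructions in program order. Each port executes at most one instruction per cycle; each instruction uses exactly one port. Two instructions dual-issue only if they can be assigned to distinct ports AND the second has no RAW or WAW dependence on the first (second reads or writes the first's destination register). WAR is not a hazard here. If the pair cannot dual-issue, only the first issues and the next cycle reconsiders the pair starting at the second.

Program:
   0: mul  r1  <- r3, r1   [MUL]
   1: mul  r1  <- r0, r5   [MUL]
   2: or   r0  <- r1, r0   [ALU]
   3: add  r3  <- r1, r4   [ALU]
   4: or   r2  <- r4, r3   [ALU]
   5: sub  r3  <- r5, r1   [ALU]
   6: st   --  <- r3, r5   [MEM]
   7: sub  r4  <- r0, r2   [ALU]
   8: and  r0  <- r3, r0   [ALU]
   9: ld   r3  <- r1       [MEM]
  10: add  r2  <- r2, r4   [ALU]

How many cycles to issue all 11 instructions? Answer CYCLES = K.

CYCLES = 7

  cy0 -> i0 (mul) no-port MUL/MUL
  cy1 -> i1 (mul) RAW r1
  cy2 -> i2&i3 (or/add) pair
  cy3 -> i4&i5 (or/sub) pair
  cy4 -> i6&i7 (st/sub) pair
  cy5 -> i8&i9 (and/ld) pair
  cy6 -> i10 (add) tail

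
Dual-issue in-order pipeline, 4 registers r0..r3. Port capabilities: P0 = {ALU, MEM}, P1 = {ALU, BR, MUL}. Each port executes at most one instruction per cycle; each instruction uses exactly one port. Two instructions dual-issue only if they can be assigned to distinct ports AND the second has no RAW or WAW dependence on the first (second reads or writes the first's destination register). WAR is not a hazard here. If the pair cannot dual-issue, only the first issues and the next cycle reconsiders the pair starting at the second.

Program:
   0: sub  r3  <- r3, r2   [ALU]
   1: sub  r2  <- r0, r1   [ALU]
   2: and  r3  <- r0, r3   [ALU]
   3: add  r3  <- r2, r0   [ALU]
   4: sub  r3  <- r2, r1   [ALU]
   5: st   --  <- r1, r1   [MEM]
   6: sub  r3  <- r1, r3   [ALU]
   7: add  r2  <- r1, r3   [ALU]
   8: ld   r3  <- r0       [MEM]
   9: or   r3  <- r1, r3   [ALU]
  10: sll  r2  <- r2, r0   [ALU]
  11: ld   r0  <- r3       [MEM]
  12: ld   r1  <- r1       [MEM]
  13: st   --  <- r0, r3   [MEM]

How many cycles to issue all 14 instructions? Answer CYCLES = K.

CYCLES = 10

c0: i0/i1 sub sub  pair
c1: i2 and  WAW r3
c2: i3 add  WAW r3
c3: i4/i5 sub st  pair
c4: i6 sub  RAW r3
c5: i7/i8 add ld  pair
c6: i9/i10 or sll  pair
c7: i11 ld  no-port MEM/MEM
c8: i12 ld  no-port MEM/MEM
c9: i13 st  tail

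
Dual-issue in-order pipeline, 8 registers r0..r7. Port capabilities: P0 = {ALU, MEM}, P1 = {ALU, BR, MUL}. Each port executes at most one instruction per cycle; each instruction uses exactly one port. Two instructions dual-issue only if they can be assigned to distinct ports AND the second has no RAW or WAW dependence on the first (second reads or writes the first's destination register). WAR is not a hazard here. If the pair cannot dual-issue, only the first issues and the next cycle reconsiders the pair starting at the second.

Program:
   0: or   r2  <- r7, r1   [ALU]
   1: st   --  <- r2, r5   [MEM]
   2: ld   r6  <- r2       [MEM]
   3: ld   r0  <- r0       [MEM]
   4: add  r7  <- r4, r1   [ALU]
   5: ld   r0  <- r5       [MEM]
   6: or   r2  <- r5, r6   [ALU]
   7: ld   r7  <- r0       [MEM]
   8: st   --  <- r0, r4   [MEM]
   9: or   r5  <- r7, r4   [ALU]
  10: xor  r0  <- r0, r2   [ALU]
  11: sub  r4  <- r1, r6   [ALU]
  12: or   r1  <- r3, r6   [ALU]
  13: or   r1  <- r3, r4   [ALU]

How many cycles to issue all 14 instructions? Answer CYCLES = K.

CYCLES = 10

#0 head=0: or i0 RAW r2
#1 head=1: st i1 no-port MEM/MEM
#2 head=2: ld i2 no-port MEM/MEM
#3 head=3: ld/add i3&i4 2-wide
#4 head=5: ld/or i5&i6 2-wide
#5 head=7: ld i7 no-port MEM/MEM
#6 head=8: st/or i8&i9 2-wide
#7 head=10: xor/sub i10&i11 2-wide
#8 head=12: or i12 WAW r1
#9 head=13: or i13 tail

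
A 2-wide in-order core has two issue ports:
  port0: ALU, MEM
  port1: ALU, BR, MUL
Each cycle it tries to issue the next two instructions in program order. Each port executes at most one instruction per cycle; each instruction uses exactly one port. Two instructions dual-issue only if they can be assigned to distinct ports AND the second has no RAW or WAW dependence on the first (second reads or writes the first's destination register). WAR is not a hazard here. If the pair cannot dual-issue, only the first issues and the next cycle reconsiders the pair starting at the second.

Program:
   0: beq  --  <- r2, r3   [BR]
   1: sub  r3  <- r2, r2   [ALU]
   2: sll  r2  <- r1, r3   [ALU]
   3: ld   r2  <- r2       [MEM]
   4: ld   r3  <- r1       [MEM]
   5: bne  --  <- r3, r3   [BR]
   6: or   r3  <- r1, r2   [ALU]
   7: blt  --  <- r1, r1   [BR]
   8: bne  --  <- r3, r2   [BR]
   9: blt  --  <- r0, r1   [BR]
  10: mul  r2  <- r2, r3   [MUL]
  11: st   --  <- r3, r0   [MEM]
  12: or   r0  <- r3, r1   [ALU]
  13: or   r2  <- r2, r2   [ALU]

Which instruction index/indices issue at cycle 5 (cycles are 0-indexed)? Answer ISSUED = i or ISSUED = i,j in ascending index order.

ISSUED = 7

0. beq.BR+sub.ALU @i0/i1  | dual
1. sll.ALU @i2  | RAW+WAW r2
2. ld.MEM @i3  | no-port MEM/MEM
3. ld.MEM @i4  | RAW r3
4. bne.BR+or.ALU @i5/i6  | dual
5. blt.BR @i7  | no-port BR/BR
6. bne.BR @i8  | no-port BR/BR
7. blt.BR @i9  | no-port BR/MUL
8. mul.MUL+st.MEM @i10/i11  | dual
9. or.ALU+or.ALU @i12/i13  | dual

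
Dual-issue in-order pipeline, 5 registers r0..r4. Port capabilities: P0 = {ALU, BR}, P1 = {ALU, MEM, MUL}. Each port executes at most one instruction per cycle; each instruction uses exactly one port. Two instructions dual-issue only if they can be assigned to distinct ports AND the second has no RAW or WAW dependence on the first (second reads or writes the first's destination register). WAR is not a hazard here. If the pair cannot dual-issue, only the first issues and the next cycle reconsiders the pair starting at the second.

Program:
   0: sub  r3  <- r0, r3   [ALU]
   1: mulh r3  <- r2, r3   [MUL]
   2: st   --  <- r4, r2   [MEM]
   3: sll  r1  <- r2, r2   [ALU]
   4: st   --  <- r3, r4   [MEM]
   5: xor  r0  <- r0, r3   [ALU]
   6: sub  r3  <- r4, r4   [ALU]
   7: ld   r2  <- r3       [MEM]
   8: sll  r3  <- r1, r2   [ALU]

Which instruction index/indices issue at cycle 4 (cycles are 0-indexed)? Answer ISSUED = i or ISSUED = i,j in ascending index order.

ISSUED = 6

#0 head=0: sub i0 RAW+WAW r3
#1 head=1: mulh i1 no-port MUL/MEM
#2 head=2: st/sll i2+i3 2-wide
#3 head=4: st/xor i4+i5 2-wide
#4 head=6: sub i6 RAW r3
#5 head=7: ld i7 RAW r2
#6 head=8: sll i8 tail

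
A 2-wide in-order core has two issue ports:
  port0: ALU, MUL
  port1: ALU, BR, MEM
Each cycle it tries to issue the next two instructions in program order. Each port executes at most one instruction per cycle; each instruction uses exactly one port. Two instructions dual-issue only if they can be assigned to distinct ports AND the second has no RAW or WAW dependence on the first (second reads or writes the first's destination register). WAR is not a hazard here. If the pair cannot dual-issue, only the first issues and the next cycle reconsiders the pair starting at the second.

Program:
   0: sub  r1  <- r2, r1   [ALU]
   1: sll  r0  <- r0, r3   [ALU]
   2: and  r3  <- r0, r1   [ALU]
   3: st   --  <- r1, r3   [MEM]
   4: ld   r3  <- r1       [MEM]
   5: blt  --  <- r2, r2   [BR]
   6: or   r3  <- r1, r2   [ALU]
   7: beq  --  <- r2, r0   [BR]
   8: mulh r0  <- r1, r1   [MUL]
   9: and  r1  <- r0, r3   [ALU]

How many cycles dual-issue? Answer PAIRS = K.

PAIRS = 3

c0: i0/i1 sub+sll  dual
c1: i2 and  RAW r3
c2: i3 st  no-port MEM/MEM
c3: i4 ld  no-port MEM/BR
c4: i5/i6 blt+or  dual
c5: i7/i8 beq+mulh  dual
c6: i9 and  tail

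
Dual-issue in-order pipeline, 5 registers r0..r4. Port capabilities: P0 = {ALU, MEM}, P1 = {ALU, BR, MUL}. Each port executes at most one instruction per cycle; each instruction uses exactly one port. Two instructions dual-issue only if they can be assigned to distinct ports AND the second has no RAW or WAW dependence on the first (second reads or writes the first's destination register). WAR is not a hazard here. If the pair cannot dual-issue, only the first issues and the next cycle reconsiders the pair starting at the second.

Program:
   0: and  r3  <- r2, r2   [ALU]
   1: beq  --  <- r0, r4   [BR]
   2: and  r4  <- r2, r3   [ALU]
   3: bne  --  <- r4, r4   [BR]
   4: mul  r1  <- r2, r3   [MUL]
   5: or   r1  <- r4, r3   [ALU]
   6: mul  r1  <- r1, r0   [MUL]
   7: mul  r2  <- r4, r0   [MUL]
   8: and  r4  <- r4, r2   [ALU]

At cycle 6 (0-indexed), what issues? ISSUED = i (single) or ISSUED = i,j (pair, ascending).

#0 head=0: and.ALU;beq.BR i0&i1 dual
#1 head=2: and.ALU i2 RAW r4
#2 head=3: bne.BR i3 no-port BR/MUL
#3 head=4: mul.MUL i4 WAW r1
#4 head=5: or.ALU i5 RAW+WAW r1
#5 head=6: mul.MUL i6 no-port MUL/MUL
#6 head=7: mul.MUL i7 RAW r2
#7 head=8: and.ALU i8 tail

ISSUED = 7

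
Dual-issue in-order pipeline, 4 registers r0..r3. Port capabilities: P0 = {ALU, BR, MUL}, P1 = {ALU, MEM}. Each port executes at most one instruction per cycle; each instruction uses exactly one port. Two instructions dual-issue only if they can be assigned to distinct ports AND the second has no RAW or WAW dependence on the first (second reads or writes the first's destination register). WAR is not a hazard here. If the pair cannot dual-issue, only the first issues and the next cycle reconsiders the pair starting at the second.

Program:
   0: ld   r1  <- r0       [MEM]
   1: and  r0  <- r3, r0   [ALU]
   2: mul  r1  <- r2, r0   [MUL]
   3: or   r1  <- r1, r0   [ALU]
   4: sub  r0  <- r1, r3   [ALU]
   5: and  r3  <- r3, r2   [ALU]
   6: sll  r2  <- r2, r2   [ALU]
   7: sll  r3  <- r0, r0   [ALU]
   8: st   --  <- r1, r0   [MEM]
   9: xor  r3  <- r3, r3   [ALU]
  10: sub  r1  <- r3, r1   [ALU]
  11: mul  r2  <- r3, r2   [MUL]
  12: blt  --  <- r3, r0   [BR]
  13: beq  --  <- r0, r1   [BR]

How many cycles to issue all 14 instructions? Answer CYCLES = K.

CYCLES = 9

c0: i0&i1 ld and  pair
c1: i2 mul  RAW+WAW r1
c2: i3 or  RAW r1
c3: i4&i5 sub and  pair
c4: i6&i7 sll sll  pair
c5: i8&i9 st xor  pair
c6: i10&i11 sub mul  pair
c7: i12 blt  no-port BR/BR
c8: i13 beq  tail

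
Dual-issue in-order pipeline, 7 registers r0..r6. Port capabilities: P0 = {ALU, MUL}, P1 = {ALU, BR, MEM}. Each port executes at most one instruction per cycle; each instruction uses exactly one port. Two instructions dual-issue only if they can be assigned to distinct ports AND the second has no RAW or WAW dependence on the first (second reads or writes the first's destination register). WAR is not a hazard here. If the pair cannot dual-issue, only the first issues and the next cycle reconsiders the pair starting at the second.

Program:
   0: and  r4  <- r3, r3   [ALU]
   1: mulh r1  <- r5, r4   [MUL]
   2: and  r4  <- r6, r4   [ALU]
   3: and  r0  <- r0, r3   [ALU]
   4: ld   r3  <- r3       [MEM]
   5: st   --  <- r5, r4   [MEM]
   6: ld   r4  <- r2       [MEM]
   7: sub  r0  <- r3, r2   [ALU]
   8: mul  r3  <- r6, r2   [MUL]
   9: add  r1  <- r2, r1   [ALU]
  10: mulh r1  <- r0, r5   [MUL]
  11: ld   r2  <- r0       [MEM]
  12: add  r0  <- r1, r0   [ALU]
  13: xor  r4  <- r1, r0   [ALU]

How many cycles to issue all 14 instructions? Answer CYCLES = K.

CYCLES = 9

[0] i0  and  -- RAW r4
[1] i1&i2  mulh+and  -- 2-wide
[2] i3&i4  and+ld  -- 2-wide
[3] i5  st  -- no-port MEM/MEM
[4] i6&i7  ld+sub  -- 2-wide
[5] i8&i9  mul+add  -- 2-wide
[6] i10&i11  mulh+ld  -- 2-wide
[7] i12  add  -- RAW r0
[8] i13  xor  -- tail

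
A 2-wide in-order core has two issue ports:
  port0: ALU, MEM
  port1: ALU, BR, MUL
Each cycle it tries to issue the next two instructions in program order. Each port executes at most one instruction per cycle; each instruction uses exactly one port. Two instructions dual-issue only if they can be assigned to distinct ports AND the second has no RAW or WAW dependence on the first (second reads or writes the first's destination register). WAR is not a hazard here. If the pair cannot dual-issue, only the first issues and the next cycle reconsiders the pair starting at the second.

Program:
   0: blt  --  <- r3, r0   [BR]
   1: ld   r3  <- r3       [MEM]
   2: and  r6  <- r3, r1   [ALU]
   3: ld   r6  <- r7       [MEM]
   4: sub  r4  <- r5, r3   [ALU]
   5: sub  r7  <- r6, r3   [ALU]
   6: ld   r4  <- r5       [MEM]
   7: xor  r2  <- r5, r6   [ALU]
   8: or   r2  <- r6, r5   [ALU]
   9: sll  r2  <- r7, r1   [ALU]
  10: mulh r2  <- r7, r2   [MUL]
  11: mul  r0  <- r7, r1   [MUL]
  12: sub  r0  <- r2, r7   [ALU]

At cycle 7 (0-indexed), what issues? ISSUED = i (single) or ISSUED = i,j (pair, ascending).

ISSUED = 10

0. blt ld @i0&i1  | dual
1. and @i2  | WAW r6
2. ld sub @i3&i4  | dual
3. sub ld @i5&i6  | dual
4. xor @i7  | WAW r2
5. or @i8  | WAW r2
6. sll @i9  | RAW+WAW r2
7. mulh @i10  | no-port MUL/MUL
8. mul @i11  | WAW r0
9. sub @i12  | tail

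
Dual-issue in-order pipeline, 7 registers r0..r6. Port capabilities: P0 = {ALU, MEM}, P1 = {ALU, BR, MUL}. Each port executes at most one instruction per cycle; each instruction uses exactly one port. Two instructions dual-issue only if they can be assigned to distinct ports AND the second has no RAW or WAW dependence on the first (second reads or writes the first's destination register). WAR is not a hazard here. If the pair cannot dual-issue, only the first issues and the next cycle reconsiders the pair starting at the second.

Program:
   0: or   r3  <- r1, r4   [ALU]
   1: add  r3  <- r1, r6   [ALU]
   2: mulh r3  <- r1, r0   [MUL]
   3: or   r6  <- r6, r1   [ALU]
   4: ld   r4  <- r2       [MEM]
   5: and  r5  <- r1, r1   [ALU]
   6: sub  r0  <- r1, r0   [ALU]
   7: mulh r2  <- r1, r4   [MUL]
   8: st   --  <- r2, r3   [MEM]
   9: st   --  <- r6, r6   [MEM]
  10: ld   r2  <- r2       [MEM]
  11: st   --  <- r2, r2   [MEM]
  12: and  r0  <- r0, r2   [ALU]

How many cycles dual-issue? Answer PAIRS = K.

PAIRS = 4

  cy0 -> i0 (or) WAW r3
  cy1 -> i1 (add) WAW r3
  cy2 -> i2+i3 (mulh/or) dual
  cy3 -> i4+i5 (ld/and) dual
  cy4 -> i6+i7 (sub/mulh) dual
  cy5 -> i8 (st) no-port MEM/MEM
  cy6 -> i9 (st) no-port MEM/MEM
  cy7 -> i10 (ld) no-port MEM/MEM
  cy8 -> i11+i12 (st/and) dual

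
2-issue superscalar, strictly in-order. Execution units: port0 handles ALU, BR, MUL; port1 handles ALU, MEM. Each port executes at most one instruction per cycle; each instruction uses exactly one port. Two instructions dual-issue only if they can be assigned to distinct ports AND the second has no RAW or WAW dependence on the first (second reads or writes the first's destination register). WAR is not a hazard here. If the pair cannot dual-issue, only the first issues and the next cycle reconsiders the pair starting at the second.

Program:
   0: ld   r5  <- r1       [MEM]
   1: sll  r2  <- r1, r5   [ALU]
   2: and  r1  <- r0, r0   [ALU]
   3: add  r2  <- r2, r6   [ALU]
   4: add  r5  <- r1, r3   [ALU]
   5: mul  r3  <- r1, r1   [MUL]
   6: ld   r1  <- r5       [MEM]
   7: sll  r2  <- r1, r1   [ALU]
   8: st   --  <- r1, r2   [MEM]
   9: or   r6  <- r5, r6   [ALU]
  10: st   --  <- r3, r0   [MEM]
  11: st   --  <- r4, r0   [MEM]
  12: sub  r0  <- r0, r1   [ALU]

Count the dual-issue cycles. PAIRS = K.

  cy0 -> i0 (ld.MEM) RAW r5
  cy1 -> i1,i2 (sll.ALU+and.ALU) 2-wide
  cy2 -> i3,i4 (add.ALU+add.ALU) 2-wide
  cy3 -> i5,i6 (mul.MUL+ld.MEM) 2-wide
  cy4 -> i7 (sll.ALU) RAW r2
  cy5 -> i8,i9 (st.MEM+or.ALU) 2-wide
  cy6 -> i10 (st.MEM) no-port MEM/MEM
  cy7 -> i11,i12 (st.MEM+sub.ALU) 2-wide

PAIRS = 5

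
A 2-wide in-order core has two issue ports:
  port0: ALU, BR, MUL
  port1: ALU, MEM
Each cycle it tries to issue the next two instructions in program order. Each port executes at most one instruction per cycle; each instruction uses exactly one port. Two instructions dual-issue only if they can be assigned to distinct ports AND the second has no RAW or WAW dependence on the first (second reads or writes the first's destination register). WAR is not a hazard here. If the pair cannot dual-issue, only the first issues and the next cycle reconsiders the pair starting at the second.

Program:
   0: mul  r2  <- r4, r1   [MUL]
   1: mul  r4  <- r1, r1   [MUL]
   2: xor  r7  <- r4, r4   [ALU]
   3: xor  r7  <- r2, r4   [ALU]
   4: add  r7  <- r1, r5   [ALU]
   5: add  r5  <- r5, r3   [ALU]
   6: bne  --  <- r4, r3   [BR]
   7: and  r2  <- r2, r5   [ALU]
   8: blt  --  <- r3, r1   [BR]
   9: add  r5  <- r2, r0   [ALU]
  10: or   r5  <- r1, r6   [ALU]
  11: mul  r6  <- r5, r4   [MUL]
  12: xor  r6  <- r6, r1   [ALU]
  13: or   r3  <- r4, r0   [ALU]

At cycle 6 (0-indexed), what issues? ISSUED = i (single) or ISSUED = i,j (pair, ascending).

0. mul @i0  | no-port MUL/MUL
1. mul @i1  | RAW r4
2. xor @i2  | WAW r7
3. xor @i3  | WAW r7
4. add add @i4/i5  | pair
5. bne and @i6/i7  | pair
6. blt add @i8/i9  | pair
7. or @i10  | RAW r5
8. mul @i11  | RAW+WAW r6
9. xor or @i12/i13  | pair

ISSUED = 8,9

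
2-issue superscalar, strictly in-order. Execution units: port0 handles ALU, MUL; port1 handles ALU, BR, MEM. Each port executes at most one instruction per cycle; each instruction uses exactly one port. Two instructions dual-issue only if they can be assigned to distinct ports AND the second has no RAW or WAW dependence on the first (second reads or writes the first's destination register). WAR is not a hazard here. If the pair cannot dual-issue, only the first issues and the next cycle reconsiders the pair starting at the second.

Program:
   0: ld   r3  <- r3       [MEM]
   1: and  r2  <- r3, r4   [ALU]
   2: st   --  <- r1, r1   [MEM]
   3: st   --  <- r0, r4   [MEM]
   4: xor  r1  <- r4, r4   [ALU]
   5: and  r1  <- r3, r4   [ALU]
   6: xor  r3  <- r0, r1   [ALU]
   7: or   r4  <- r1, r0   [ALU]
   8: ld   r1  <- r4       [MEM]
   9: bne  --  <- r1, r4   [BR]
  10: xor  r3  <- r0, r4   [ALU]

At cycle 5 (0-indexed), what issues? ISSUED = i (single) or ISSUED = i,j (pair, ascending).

ISSUED = 8

[0] i0  ld.MEM  -- RAW r3
[1] i1,i2  and.ALU/st.MEM  -- dual
[2] i3,i4  st.MEM/xor.ALU  -- dual
[3] i5  and.ALU  -- RAW r1
[4] i6,i7  xor.ALU/or.ALU  -- dual
[5] i8  ld.MEM  -- no-port MEM/BR
[6] i9,i10  bne.BR/xor.ALU  -- dual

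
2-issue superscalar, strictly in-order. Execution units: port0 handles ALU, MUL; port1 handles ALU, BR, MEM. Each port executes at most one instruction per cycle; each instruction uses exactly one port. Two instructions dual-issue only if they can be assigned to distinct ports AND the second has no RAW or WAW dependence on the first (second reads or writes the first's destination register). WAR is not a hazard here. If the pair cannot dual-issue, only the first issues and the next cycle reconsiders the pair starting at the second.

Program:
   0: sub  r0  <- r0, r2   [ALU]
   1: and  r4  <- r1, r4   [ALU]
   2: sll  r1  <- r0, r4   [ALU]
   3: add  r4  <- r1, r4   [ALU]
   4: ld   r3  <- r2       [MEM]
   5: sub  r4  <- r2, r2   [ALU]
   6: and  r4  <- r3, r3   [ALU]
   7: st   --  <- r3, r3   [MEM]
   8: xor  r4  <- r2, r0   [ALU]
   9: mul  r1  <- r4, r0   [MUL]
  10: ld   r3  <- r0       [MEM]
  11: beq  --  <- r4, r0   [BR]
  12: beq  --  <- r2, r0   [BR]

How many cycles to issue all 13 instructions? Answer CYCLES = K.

c0: i0&i1 sub;and  2-wide
c1: i2 sll  RAW r1
c2: i3&i4 add;ld  2-wide
c3: i5 sub  WAW r4
c4: i6&i7 and;st  2-wide
c5: i8 xor  RAW r4
c6: i9&i10 mul;ld  2-wide
c7: i11 beq  no-port BR/BR
c8: i12 beq  tail

CYCLES = 9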